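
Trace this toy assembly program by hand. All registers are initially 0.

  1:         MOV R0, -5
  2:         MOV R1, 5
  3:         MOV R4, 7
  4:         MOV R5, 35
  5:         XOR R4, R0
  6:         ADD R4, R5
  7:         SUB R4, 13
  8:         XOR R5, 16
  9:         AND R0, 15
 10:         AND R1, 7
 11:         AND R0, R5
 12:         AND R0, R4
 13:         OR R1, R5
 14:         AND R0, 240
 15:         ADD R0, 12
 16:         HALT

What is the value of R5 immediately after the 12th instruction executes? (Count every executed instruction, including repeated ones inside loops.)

after MOV R0, -5: R0=-5
after MOV R1, 5: R1=5
after MOV R4, 7: R4=7
after MOV R5, 35: R5=35
after XOR R4, R0: R4=7^(-5)=-4
after ADD R4, R5: R4=(-4)+35=31
after SUB R4, 13: R4=31-13=18
after XOR R5, 16: R5=35^16=51
after AND R0, 15: R0=(-5)&15=11
after AND R1, 7: R1=5&7=5
after AND R0, R5: R0=11&51=3
after AND R0, R4: R0=3&18=2
After step 12: R5 = 51.

51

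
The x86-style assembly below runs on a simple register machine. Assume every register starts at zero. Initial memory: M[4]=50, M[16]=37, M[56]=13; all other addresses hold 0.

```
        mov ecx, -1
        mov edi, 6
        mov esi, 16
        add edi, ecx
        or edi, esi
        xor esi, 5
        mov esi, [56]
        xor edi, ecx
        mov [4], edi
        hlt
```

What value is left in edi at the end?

-22

mov ecx, -1 → ecx=-1
mov edi, 6 → edi=6
mov esi, 16 → esi=16
add edi, ecx → edi=6+(-1)=5
or edi, esi → edi=5|16=21
xor esi, 5 → esi=16^5=21
mov esi, [56] → esi=M[56]=13
xor edi, ecx → edi=21^(-1)=-22
mov [4], edi → M[4]=-22
halt.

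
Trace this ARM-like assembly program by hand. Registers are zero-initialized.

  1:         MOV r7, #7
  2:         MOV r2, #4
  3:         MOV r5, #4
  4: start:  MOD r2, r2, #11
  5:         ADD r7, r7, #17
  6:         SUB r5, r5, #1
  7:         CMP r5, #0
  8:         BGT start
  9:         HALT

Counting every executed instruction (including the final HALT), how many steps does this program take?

24

MOV r7, #7 → r7=7
MOV r2, #4 → r2=4
MOV r5, #4 → r5=4
MOD r2, r2, #11 → r2=4%11=4
ADD r7, r7, #17 → r7=7+17=24
SUB r5, r5, #1 → r5=4-1=3
CMP r5, #0  (cmp 3,0)
BGT start: taken
MOD r2, r2, #11 → r2=4%11=4
ADD r7, r7, #17 → r7=24+17=41
SUB r5, r5, #1 → r5=3-1=2
CMP r5, #0  (cmp 2,0)
BGT start: taken
MOD r2, r2, #11 → r2=4%11=4
ADD r7, r7, #17 → r7=41+17=58
SUB r5, r5, #1 → r5=2-1=1
CMP r5, #0  (cmp 1,0)
BGT start: taken
MOD r2, r2, #11 → r2=4%11=4
ADD r7, r7, #17 → r7=58+17=75
SUB r5, r5, #1 → r5=1-1=0
CMP r5, #0  (cmp 0,0)
BGT start: not taken
halt.
Total executed instructions: 24.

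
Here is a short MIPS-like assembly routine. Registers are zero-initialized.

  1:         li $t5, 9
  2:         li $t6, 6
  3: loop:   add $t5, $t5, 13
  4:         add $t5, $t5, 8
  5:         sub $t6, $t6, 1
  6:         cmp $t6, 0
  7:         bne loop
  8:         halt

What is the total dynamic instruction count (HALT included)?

33

li $t5, 9 → $t5=9
li $t6, 6 → $t6=6
add $t5, $t5, 13 → $t5=9+13=22
add $t5, $t5, 8 → $t5=22+8=30
sub $t6, $t6, 1 → $t6=6-1=5
cmp $t6, 0  (cmp 5,0)
bne loop: taken
add $t5, $t5, 13 → $t5=30+13=43
add $t5, $t5, 8 → $t5=43+8=51
sub $t6, $t6, 1 → $t6=5-1=4
cmp $t6, 0  (cmp 4,0)
bne loop: taken
add $t5, $t5, 13 → $t5=51+13=64
add $t5, $t5, 8 → $t5=64+8=72
sub $t6, $t6, 1 → $t6=4-1=3
cmp $t6, 0  (cmp 3,0)
bne loop: taken
add $t5, $t5, 13 → $t5=72+13=85
add $t5, $t5, 8 → $t5=85+8=93
sub $t6, $t6, 1 → $t6=3-1=2
cmp $t6, 0  (cmp 2,0)
bne loop: taken
add $t5, $t5, 13 → $t5=93+13=106
add $t5, $t5, 8 → $t5=106+8=114
sub $t6, $t6, 1 → $t6=2-1=1
cmp $t6, 0  (cmp 1,0)
bne loop: taken
add $t5, $t5, 13 → $t5=114+13=127
add $t5, $t5, 8 → $t5=127+8=135
sub $t6, $t6, 1 → $t6=1-1=0
cmp $t6, 0  (cmp 0,0)
bne loop: not taken
halt.
Total executed instructions: 33.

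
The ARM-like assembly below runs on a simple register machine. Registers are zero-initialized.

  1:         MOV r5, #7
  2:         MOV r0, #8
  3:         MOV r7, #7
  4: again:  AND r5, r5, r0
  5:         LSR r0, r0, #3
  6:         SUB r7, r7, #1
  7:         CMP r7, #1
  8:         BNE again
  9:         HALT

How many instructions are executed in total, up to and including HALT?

MOV r5, #7 → r5=7
MOV r0, #8 → r0=8
MOV r7, #7 → r7=7
AND r5, r5, r0 → r5=7&8=0
LSR r0, r0, #3 → r0=8>>3=1
SUB r7, r7, #1 → r7=7-1=6
CMP r7, #1  (cmp 6,1)
BNE again: taken
AND r5, r5, r0 → r5=0&1=0
LSR r0, r0, #3 → r0=1>>3=0
SUB r7, r7, #1 → r7=6-1=5
CMP r7, #1  (cmp 5,1)
BNE again: taken
AND r5, r5, r0 → r5=0&0=0
LSR r0, r0, #3 → r0=0>>3=0
SUB r7, r7, #1 → r7=5-1=4
CMP r7, #1  (cmp 4,1)
BNE again: taken
AND r5, r5, r0 → r5=0&0=0
LSR r0, r0, #3 → r0=0>>3=0
SUB r7, r7, #1 → r7=4-1=3
CMP r7, #1  (cmp 3,1)
BNE again: taken
AND r5, r5, r0 → r5=0&0=0
LSR r0, r0, #3 → r0=0>>3=0
SUB r7, r7, #1 → r7=3-1=2
CMP r7, #1  (cmp 2,1)
BNE again: taken
AND r5, r5, r0 → r5=0&0=0
LSR r0, r0, #3 → r0=0>>3=0
SUB r7, r7, #1 → r7=2-1=1
CMP r7, #1  (cmp 1,1)
BNE again: not taken
halt.
Total executed instructions: 34.

34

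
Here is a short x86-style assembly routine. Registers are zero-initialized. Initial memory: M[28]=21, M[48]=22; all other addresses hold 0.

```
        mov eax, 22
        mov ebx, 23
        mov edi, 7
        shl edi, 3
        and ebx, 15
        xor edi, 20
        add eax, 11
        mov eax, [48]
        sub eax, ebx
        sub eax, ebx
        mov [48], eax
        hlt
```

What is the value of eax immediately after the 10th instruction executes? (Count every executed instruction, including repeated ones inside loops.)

8

eax=22
ebx=23
edi=7
edi=7<<3=56
ebx=23&15=7
edi=56^20=44
eax=22+11=33
eax=M[48]=22
eax=22-7=15
eax=15-7=8
After step 10: eax = 8.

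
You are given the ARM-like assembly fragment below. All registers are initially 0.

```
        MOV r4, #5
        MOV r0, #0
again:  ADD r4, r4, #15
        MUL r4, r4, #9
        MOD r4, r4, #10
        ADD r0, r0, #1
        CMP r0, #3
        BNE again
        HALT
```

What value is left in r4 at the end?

0

MOV r4, #5 → r4=5
MOV r0, #0 → r0=0
ADD r4, r4, #15 → r4=5+15=20
MUL r4, r4, #9 → r4=20*9=180
MOD r4, r4, #10 → r4=180%10=0
ADD r0, r0, #1 → r0=0+1=1
CMP r0, #3  (cmp 1,3)
BNE again: taken
ADD r4, r4, #15 → r4=0+15=15
MUL r4, r4, #9 → r4=15*9=135
MOD r4, r4, #10 → r4=135%10=5
ADD r0, r0, #1 → r0=1+1=2
CMP r0, #3  (cmp 2,3)
BNE again: taken
ADD r4, r4, #15 → r4=5+15=20
MUL r4, r4, #9 → r4=20*9=180
MOD r4, r4, #10 → r4=180%10=0
ADD r0, r0, #1 → r0=2+1=3
CMP r0, #3  (cmp 3,3)
BNE again: not taken
halt.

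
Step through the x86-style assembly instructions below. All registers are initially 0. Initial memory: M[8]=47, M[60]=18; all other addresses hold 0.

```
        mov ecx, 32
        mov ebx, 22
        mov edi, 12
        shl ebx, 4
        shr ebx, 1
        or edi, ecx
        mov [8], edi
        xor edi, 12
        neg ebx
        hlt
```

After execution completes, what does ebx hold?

-176

ecx=32
ebx=22
edi=12
ebx=22<<4=352
ebx=352>>1=176
edi=12|32=44
mov [8], edi → M[8]=44
edi=44^12=32
ebx=-(176)=-176
halt.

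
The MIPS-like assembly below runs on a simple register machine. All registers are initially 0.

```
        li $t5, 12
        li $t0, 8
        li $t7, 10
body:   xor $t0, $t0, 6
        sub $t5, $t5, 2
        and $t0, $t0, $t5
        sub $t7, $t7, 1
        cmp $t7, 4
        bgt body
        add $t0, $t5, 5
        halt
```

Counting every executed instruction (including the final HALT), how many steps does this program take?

41

li $t5, 12 → $t5=12
li $t0, 8 → $t0=8
li $t7, 10 → $t7=10
xor $t0, $t0, 6 → $t0=8^6=14
sub $t5, $t5, 2 → $t5=12-2=10
and $t0, $t0, $t5 → $t0=14&10=10
sub $t7, $t7, 1 → $t7=10-1=9
cmp $t7, 4  (cmp 9,4)
bgt body: taken
xor $t0, $t0, 6 → $t0=10^6=12
sub $t5, $t5, 2 → $t5=10-2=8
and $t0, $t0, $t5 → $t0=12&8=8
sub $t7, $t7, 1 → $t7=9-1=8
cmp $t7, 4  (cmp 8,4)
bgt body: taken
xor $t0, $t0, 6 → $t0=8^6=14
sub $t5, $t5, 2 → $t5=8-2=6
and $t0, $t0, $t5 → $t0=14&6=6
sub $t7, $t7, 1 → $t7=8-1=7
cmp $t7, 4  (cmp 7,4)
bgt body: taken
xor $t0, $t0, 6 → $t0=6^6=0
sub $t5, $t5, 2 → $t5=6-2=4
and $t0, $t0, $t5 → $t0=0&4=0
sub $t7, $t7, 1 → $t7=7-1=6
cmp $t7, 4  (cmp 6,4)
bgt body: taken
xor $t0, $t0, 6 → $t0=0^6=6
sub $t5, $t5, 2 → $t5=4-2=2
and $t0, $t0, $t5 → $t0=6&2=2
sub $t7, $t7, 1 → $t7=6-1=5
cmp $t7, 4  (cmp 5,4)
bgt body: taken
xor $t0, $t0, 6 → $t0=2^6=4
sub $t5, $t5, 2 → $t5=2-2=0
and $t0, $t0, $t5 → $t0=4&0=0
sub $t7, $t7, 1 → $t7=5-1=4
cmp $t7, 4  (cmp 4,4)
bgt body: not taken
add $t0, $t5, 5 → $t0=0+5=5
halt.
Total executed instructions: 41.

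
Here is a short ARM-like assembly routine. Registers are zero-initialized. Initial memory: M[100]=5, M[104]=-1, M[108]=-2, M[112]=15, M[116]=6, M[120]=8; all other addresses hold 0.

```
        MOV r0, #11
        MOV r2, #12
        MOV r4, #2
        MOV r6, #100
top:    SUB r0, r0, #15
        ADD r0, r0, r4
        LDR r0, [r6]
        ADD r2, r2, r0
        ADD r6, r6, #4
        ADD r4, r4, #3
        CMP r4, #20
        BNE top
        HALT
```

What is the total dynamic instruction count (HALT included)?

after MOV r0, #11: r0=11
after MOV r2, #12: r2=12
after MOV r4, #2: r4=2
after MOV r6, #100: r6=100
after SUB r0, r0, #15: r0=11-15=-4
after ADD r0, r0, r4: r0=(-4)+2=-2
after LDR r0, [r6]: r0=M[100]=5
after ADD r2, r2, r0: r2=12+5=17
after ADD r6, r6, #4: r6=100+4=104
after ADD r4, r4, #3: r4=2+3=5
CMP r4, #20  (cmp 5,20)
BNE top: taken
after SUB r0, r0, #15: r0=5-15=-10
after ADD r0, r0, r4: r0=(-10)+5=-5
after LDR r0, [r6]: r0=M[104]=-1
after ADD r2, r2, r0: r2=17+(-1)=16
after ADD r6, r6, #4: r6=104+4=108
after ADD r4, r4, #3: r4=5+3=8
CMP r4, #20  (cmp 8,20)
BNE top: taken
after SUB r0, r0, #15: r0=(-1)-15=-16
after ADD r0, r0, r4: r0=(-16)+8=-8
after LDR r0, [r6]: r0=M[108]=-2
after ADD r2, r2, r0: r2=16+(-2)=14
after ADD r6, r6, #4: r6=108+4=112
after ADD r4, r4, #3: r4=8+3=11
CMP r4, #20  (cmp 11,20)
BNE top: taken
after SUB r0, r0, #15: r0=(-2)-15=-17
after ADD r0, r0, r4: r0=(-17)+11=-6
after LDR r0, [r6]: r0=M[112]=15
after ADD r2, r2, r0: r2=14+15=29
after ADD r6, r6, #4: r6=112+4=116
after ADD r4, r4, #3: r4=11+3=14
CMP r4, #20  (cmp 14,20)
BNE top: taken
after SUB r0, r0, #15: r0=15-15=0
after ADD r0, r0, r4: r0=0+14=14
after LDR r0, [r6]: r0=M[116]=6
after ADD r2, r2, r0: r2=29+6=35
after ADD r6, r6, #4: r6=116+4=120
after ADD r4, r4, #3: r4=14+3=17
CMP r4, #20  (cmp 17,20)
BNE top: taken
after SUB r0, r0, #15: r0=6-15=-9
after ADD r0, r0, r4: r0=(-9)+17=8
after LDR r0, [r6]: r0=M[120]=8
after ADD r2, r2, r0: r2=35+8=43
after ADD r6, r6, #4: r6=120+4=124
after ADD r4, r4, #3: r4=17+3=20
CMP r4, #20  (cmp 20,20)
BNE top: not taken
halt.
Total executed instructions: 53.

53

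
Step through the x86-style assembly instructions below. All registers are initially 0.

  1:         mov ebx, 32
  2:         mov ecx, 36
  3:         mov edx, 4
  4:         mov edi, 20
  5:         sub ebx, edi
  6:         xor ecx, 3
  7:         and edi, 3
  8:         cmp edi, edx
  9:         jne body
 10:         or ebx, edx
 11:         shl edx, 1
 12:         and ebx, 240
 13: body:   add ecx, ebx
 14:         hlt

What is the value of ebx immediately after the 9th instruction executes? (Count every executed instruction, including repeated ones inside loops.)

12

mov ebx, 32 → ebx=32
mov ecx, 36 → ecx=36
mov edx, 4 → edx=4
mov edi, 20 → edi=20
sub ebx, edi → ebx=32-20=12
xor ecx, 3 → ecx=36^3=39
and edi, 3 → edi=20&3=0
cmp edi, edx  (cmp 0,4)
jne body: taken
After step 9: ebx = 12.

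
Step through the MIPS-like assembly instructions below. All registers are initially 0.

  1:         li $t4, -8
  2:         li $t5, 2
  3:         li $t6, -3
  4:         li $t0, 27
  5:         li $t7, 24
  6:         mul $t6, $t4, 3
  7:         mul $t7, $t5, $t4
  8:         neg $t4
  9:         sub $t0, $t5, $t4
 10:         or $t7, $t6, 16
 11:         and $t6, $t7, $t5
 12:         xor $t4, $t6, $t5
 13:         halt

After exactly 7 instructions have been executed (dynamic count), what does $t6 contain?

$t4=-8
$t5=2
$t6=-3
$t0=27
$t7=24
$t6=(-8)*3=-24
$t7=2*(-8)=-16
After step 7: $t6 = -24.

-24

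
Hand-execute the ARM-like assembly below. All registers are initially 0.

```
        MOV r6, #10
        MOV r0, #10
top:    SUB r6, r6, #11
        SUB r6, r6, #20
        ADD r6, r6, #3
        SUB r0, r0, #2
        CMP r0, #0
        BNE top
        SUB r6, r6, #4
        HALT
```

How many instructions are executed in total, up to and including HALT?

MOV r6, #10 → r6=10
MOV r0, #10 → r0=10
SUB r6, r6, #11 → r6=10-11=-1
SUB r6, r6, #20 → r6=(-1)-20=-21
ADD r6, r6, #3 → r6=(-21)+3=-18
SUB r0, r0, #2 → r0=10-2=8
CMP r0, #0  (cmp 8,0)
BNE top: taken
SUB r6, r6, #11 → r6=(-18)-11=-29
SUB r6, r6, #20 → r6=(-29)-20=-49
ADD r6, r6, #3 → r6=(-49)+3=-46
SUB r0, r0, #2 → r0=8-2=6
CMP r0, #0  (cmp 6,0)
BNE top: taken
SUB r6, r6, #11 → r6=(-46)-11=-57
SUB r6, r6, #20 → r6=(-57)-20=-77
ADD r6, r6, #3 → r6=(-77)+3=-74
SUB r0, r0, #2 → r0=6-2=4
CMP r0, #0  (cmp 4,0)
BNE top: taken
SUB r6, r6, #11 → r6=(-74)-11=-85
SUB r6, r6, #20 → r6=(-85)-20=-105
ADD r6, r6, #3 → r6=(-105)+3=-102
SUB r0, r0, #2 → r0=4-2=2
CMP r0, #0  (cmp 2,0)
BNE top: taken
SUB r6, r6, #11 → r6=(-102)-11=-113
SUB r6, r6, #20 → r6=(-113)-20=-133
ADD r6, r6, #3 → r6=(-133)+3=-130
SUB r0, r0, #2 → r0=2-2=0
CMP r0, #0  (cmp 0,0)
BNE top: not taken
SUB r6, r6, #4 → r6=(-130)-4=-134
halt.
Total executed instructions: 34.

34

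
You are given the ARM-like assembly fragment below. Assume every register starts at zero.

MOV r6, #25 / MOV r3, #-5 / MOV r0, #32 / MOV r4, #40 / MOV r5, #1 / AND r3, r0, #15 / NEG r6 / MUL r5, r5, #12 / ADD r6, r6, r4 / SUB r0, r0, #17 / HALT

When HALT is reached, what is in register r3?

after MOV r6, #25: r6=25
after MOV r3, #-5: r3=-5
after MOV r0, #32: r0=32
after MOV r4, #40: r4=40
after MOV r5, #1: r5=1
after AND r3, r0, #15: r3=32&15=0
after NEG r6: r6=-(25)=-25
after MUL r5, r5, #12: r5=1*12=12
after ADD r6, r6, r4: r6=(-25)+40=15
after SUB r0, r0, #17: r0=32-17=15
halt.

0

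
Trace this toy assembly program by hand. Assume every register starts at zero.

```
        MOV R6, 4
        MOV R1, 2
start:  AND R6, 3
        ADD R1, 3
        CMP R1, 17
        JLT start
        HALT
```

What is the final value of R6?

0

R6=4
R1=2
R6=4&3=0
R1=2+3=5
CMP R1, 17  (cmp 5,17)
JLT start: taken
R6=0&3=0
R1=5+3=8
CMP R1, 17  (cmp 8,17)
JLT start: taken
R6=0&3=0
R1=8+3=11
CMP R1, 17  (cmp 11,17)
JLT start: taken
R6=0&3=0
R1=11+3=14
CMP R1, 17  (cmp 14,17)
JLT start: taken
R6=0&3=0
R1=14+3=17
CMP R1, 17  (cmp 17,17)
JLT start: not taken
halt.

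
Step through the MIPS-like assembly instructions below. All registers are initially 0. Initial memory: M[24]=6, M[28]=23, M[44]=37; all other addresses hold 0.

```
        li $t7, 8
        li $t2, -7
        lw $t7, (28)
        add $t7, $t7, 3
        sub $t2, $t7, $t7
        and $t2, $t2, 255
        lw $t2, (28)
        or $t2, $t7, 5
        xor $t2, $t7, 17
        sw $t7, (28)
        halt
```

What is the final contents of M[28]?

26

$t7=8
$t2=-7
$t7=M[28]=23
$t7=23+3=26
$t2=26-26=0
$t2=0&255=0
$t2=M[28]=23
$t2=26|5=31
$t2=26^17=11
sw $t7, (28) → M[28]=26
halt.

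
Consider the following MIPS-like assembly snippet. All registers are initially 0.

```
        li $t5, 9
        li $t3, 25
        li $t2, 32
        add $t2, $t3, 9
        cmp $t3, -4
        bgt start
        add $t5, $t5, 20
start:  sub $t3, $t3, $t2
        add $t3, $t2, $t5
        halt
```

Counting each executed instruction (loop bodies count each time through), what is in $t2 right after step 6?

after li $t5, 9: $t5=9
after li $t3, 25: $t3=25
after li $t2, 32: $t2=32
after add $t2, $t3, 9: $t2=25+9=34
cmp $t3, -4  (cmp 25,-4)
bgt start: taken
After step 6: $t2 = 34.

34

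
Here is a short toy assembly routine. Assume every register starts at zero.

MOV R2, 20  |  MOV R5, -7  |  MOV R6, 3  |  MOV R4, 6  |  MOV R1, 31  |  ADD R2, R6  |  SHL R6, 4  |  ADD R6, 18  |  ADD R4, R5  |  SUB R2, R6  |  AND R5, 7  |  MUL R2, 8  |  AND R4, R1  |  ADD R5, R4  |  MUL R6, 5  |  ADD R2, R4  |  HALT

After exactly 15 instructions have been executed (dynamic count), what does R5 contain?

after MOV R2, 20: R2=20
after MOV R5, -7: R5=-7
after MOV R6, 3: R6=3
after MOV R4, 6: R4=6
after MOV R1, 31: R1=31
after ADD R2, R6: R2=20+3=23
after SHL R6, 4: R6=3<<4=48
after ADD R6, 18: R6=48+18=66
after ADD R4, R5: R4=6+(-7)=-1
after SUB R2, R6: R2=23-66=-43
after AND R5, 7: R5=(-7)&7=1
after MUL R2, 8: R2=(-43)*8=-344
after AND R4, R1: R4=(-1)&31=31
after ADD R5, R4: R5=1+31=32
after MUL R6, 5: R6=66*5=330
After step 15: R5 = 32.

32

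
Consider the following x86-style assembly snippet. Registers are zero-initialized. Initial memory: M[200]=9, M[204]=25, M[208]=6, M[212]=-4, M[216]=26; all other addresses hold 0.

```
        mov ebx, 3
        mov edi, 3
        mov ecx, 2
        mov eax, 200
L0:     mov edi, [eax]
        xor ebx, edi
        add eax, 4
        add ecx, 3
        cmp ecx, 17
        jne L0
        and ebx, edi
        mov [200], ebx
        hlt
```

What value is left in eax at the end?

220

after mov ebx, 3: ebx=3
after mov edi, 3: edi=3
after mov ecx, 2: ecx=2
after mov eax, 200: eax=200
after mov edi, [eax]: edi=M[200]=9
after xor ebx, edi: ebx=3^9=10
after add eax, 4: eax=200+4=204
after add ecx, 3: ecx=2+3=5
cmp ecx, 17  (cmp 5,17)
jne L0: taken
after mov edi, [eax]: edi=M[204]=25
after xor ebx, edi: ebx=10^25=19
after add eax, 4: eax=204+4=208
after add ecx, 3: ecx=5+3=8
cmp ecx, 17  (cmp 8,17)
jne L0: taken
after mov edi, [eax]: edi=M[208]=6
after xor ebx, edi: ebx=19^6=21
after add eax, 4: eax=208+4=212
after add ecx, 3: ecx=8+3=11
cmp ecx, 17  (cmp 11,17)
jne L0: taken
after mov edi, [eax]: edi=M[212]=-4
after xor ebx, edi: ebx=21^(-4)=-23
after add eax, 4: eax=212+4=216
after add ecx, 3: ecx=11+3=14
cmp ecx, 17  (cmp 14,17)
jne L0: taken
after mov edi, [eax]: edi=M[216]=26
after xor ebx, edi: ebx=(-23)^26=-13
after add eax, 4: eax=216+4=220
after add ecx, 3: ecx=14+3=17
cmp ecx, 17  (cmp 17,17)
jne L0: not taken
after and ebx, edi: ebx=(-13)&26=18
mov [200], ebx → M[200]=18
halt.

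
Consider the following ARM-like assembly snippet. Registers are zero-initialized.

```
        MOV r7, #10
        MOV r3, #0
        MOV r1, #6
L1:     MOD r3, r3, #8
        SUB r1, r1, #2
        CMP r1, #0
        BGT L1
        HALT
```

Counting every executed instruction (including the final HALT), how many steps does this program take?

16

MOV r7, #10 → r7=10
MOV r3, #0 → r3=0
MOV r1, #6 → r1=6
MOD r3, r3, #8 → r3=0%8=0
SUB r1, r1, #2 → r1=6-2=4
CMP r1, #0  (cmp 4,0)
BGT L1: taken
MOD r3, r3, #8 → r3=0%8=0
SUB r1, r1, #2 → r1=4-2=2
CMP r1, #0  (cmp 2,0)
BGT L1: taken
MOD r3, r3, #8 → r3=0%8=0
SUB r1, r1, #2 → r1=2-2=0
CMP r1, #0  (cmp 0,0)
BGT L1: not taken
halt.
Total executed instructions: 16.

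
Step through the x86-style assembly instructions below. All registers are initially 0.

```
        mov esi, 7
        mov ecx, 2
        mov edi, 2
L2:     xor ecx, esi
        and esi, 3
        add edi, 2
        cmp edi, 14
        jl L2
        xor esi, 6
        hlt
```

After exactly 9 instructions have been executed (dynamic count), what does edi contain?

4

mov esi, 7 → esi=7
mov ecx, 2 → ecx=2
mov edi, 2 → edi=2
xor ecx, esi → ecx=2^7=5
and esi, 3 → esi=7&3=3
add edi, 2 → edi=2+2=4
cmp edi, 14  (cmp 4,14)
jl L2: taken
xor ecx, esi → ecx=5^3=6
After step 9: edi = 4.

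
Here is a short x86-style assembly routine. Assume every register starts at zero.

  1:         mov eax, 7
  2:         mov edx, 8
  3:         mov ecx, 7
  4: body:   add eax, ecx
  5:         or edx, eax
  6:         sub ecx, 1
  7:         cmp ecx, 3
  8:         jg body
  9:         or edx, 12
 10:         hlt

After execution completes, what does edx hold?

31

after mov eax, 7: eax=7
after mov edx, 8: edx=8
after mov ecx, 7: ecx=7
after add eax, ecx: eax=7+7=14
after or edx, eax: edx=8|14=14
after sub ecx, 1: ecx=7-1=6
cmp ecx, 3  (cmp 6,3)
jg body: taken
after add eax, ecx: eax=14+6=20
after or edx, eax: edx=14|20=30
after sub ecx, 1: ecx=6-1=5
cmp ecx, 3  (cmp 5,3)
jg body: taken
after add eax, ecx: eax=20+5=25
after or edx, eax: edx=30|25=31
after sub ecx, 1: ecx=5-1=4
cmp ecx, 3  (cmp 4,3)
jg body: taken
after add eax, ecx: eax=25+4=29
after or edx, eax: edx=31|29=31
after sub ecx, 1: ecx=4-1=3
cmp ecx, 3  (cmp 3,3)
jg body: not taken
after or edx, 12: edx=31|12=31
halt.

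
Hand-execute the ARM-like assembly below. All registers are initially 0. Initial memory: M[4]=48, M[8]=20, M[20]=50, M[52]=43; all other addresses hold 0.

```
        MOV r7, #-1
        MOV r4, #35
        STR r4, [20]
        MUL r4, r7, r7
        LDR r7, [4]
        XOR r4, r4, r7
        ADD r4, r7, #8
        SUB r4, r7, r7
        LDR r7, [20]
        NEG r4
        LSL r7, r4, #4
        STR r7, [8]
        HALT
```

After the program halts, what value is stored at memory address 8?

0

after MOV r7, #-1: r7=-1
after MOV r4, #35: r4=35
STR r4, [20] → M[20]=35
after MUL r4, r7, r7: r4=(-1)*(-1)=1
after LDR r7, [4]: r7=M[4]=48
after XOR r4, r4, r7: r4=1^48=49
after ADD r4, r7, #8: r4=48+8=56
after SUB r4, r7, r7: r4=48-48=0
after LDR r7, [20]: r7=M[20]=35
after NEG r4: r4=-(0)=0
after LSL r7, r4, #4: r7=0<<4=0
STR r7, [8] → M[8]=0
halt.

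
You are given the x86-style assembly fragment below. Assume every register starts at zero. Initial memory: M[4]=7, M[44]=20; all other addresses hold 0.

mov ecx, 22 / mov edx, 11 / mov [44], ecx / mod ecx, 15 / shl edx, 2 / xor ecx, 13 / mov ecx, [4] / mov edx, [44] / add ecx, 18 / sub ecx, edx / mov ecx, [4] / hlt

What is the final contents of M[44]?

ecx=22
edx=11
mov [44], ecx → M[44]=22
ecx=22%15=7
edx=11<<2=44
ecx=7^13=10
ecx=M[4]=7
edx=M[44]=22
ecx=7+18=25
ecx=25-22=3
ecx=M[4]=7
halt.

22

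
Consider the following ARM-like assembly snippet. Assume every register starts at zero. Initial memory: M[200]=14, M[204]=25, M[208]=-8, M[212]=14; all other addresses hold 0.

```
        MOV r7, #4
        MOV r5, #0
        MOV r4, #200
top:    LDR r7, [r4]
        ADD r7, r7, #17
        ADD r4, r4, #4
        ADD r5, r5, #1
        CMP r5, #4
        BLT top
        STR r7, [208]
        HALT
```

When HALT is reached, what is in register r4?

216

MOV r7, #4 → r7=4
MOV r5, #0 → r5=0
MOV r4, #200 → r4=200
LDR r7, [r4] → r7=M[200]=14
ADD r7, r7, #17 → r7=14+17=31
ADD r4, r4, #4 → r4=200+4=204
ADD r5, r5, #1 → r5=0+1=1
CMP r5, #4  (cmp 1,4)
BLT top: taken
LDR r7, [r4] → r7=M[204]=25
ADD r7, r7, #17 → r7=25+17=42
ADD r4, r4, #4 → r4=204+4=208
ADD r5, r5, #1 → r5=1+1=2
CMP r5, #4  (cmp 2,4)
BLT top: taken
LDR r7, [r4] → r7=M[208]=-8
ADD r7, r7, #17 → r7=(-8)+17=9
ADD r4, r4, #4 → r4=208+4=212
ADD r5, r5, #1 → r5=2+1=3
CMP r5, #4  (cmp 3,4)
BLT top: taken
LDR r7, [r4] → r7=M[212]=14
ADD r7, r7, #17 → r7=14+17=31
ADD r4, r4, #4 → r4=212+4=216
ADD r5, r5, #1 → r5=3+1=4
CMP r5, #4  (cmp 4,4)
BLT top: not taken
STR r7, [208] → M[208]=31
halt.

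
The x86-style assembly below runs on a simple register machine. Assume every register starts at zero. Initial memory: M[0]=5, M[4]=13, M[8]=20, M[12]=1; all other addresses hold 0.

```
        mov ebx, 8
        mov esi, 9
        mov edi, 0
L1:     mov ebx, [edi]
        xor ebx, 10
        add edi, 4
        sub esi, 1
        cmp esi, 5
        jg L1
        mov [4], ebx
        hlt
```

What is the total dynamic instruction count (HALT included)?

mov ebx, 8 → ebx=8
mov esi, 9 → esi=9
mov edi, 0 → edi=0
mov ebx, [edi] → ebx=M[0]=5
xor ebx, 10 → ebx=5^10=15
add edi, 4 → edi=0+4=4
sub esi, 1 → esi=9-1=8
cmp esi, 5  (cmp 8,5)
jg L1: taken
mov ebx, [edi] → ebx=M[4]=13
xor ebx, 10 → ebx=13^10=7
add edi, 4 → edi=4+4=8
sub esi, 1 → esi=8-1=7
cmp esi, 5  (cmp 7,5)
jg L1: taken
mov ebx, [edi] → ebx=M[8]=20
xor ebx, 10 → ebx=20^10=30
add edi, 4 → edi=8+4=12
sub esi, 1 → esi=7-1=6
cmp esi, 5  (cmp 6,5)
jg L1: taken
mov ebx, [edi] → ebx=M[12]=1
xor ebx, 10 → ebx=1^10=11
add edi, 4 → edi=12+4=16
sub esi, 1 → esi=6-1=5
cmp esi, 5  (cmp 5,5)
jg L1: not taken
mov [4], ebx → M[4]=11
halt.
Total executed instructions: 29.

29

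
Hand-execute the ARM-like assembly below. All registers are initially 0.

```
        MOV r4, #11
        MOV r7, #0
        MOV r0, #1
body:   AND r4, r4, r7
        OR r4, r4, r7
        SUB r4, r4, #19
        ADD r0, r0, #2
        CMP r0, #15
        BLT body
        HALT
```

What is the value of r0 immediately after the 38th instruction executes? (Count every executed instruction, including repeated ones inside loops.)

MOV r4, #11 → r4=11
MOV r7, #0 → r7=0
MOV r0, #1 → r0=1
AND r4, r4, r7 → r4=11&0=0
OR r4, r4, r7 → r4=0|0=0
SUB r4, r4, #19 → r4=0-19=-19
ADD r0, r0, #2 → r0=1+2=3
CMP r0, #15  (cmp 3,15)
BLT body: taken
AND r4, r4, r7 → r4=(-19)&0=0
OR r4, r4, r7 → r4=0|0=0
SUB r4, r4, #19 → r4=0-19=-19
ADD r0, r0, #2 → r0=3+2=5
CMP r0, #15  (cmp 5,15)
BLT body: taken
AND r4, r4, r7 → r4=(-19)&0=0
OR r4, r4, r7 → r4=0|0=0
SUB r4, r4, #19 → r4=0-19=-19
ADD r0, r0, #2 → r0=5+2=7
CMP r0, #15  (cmp 7,15)
BLT body: taken
AND r4, r4, r7 → r4=(-19)&0=0
OR r4, r4, r7 → r4=0|0=0
SUB r4, r4, #19 → r4=0-19=-19
ADD r0, r0, #2 → r0=7+2=9
CMP r0, #15  (cmp 9,15)
BLT body: taken
AND r4, r4, r7 → r4=(-19)&0=0
OR r4, r4, r7 → r4=0|0=0
SUB r4, r4, #19 → r4=0-19=-19
ADD r0, r0, #2 → r0=9+2=11
CMP r0, #15  (cmp 11,15)
BLT body: taken
AND r4, r4, r7 → r4=(-19)&0=0
OR r4, r4, r7 → r4=0|0=0
SUB r4, r4, #19 → r4=0-19=-19
ADD r0, r0, #2 → r0=11+2=13
CMP r0, #15  (cmp 13,15)
After step 38: r0 = 13.

13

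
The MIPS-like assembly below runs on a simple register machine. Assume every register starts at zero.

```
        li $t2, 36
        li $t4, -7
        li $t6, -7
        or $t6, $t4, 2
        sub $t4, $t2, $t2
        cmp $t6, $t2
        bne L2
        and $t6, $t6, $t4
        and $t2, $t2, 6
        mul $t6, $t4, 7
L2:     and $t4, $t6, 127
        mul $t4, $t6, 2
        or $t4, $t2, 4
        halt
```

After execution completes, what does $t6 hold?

-5

li $t2, 36 → $t2=36
li $t4, -7 → $t4=-7
li $t6, -7 → $t6=-7
or $t6, $t4, 2 → $t6=(-7)|2=-5
sub $t4, $t2, $t2 → $t4=36-36=0
cmp $t6, $t2  (cmp -5,36)
bne L2: taken
and $t4, $t6, 127 → $t4=(-5)&127=123
mul $t4, $t6, 2 → $t4=(-5)*2=-10
or $t4, $t2, 4 → $t4=36|4=36
halt.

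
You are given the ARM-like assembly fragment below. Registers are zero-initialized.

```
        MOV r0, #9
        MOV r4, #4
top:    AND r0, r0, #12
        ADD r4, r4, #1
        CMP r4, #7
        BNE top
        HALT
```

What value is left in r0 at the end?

8

after MOV r0, #9: r0=9
after MOV r4, #4: r4=4
after AND r0, r0, #12: r0=9&12=8
after ADD r4, r4, #1: r4=4+1=5
CMP r4, #7  (cmp 5,7)
BNE top: taken
after AND r0, r0, #12: r0=8&12=8
after ADD r4, r4, #1: r4=5+1=6
CMP r4, #7  (cmp 6,7)
BNE top: taken
after AND r0, r0, #12: r0=8&12=8
after ADD r4, r4, #1: r4=6+1=7
CMP r4, #7  (cmp 7,7)
BNE top: not taken
halt.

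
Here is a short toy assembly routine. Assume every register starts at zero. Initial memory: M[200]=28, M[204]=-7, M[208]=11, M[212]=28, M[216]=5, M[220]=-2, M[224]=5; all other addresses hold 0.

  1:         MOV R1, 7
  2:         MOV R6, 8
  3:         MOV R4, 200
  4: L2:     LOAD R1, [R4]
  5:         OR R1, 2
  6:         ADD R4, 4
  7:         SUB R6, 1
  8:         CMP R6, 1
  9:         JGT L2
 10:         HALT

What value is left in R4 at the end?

R1=7
R6=8
R4=200
R1=M[200]=28
R1=28|2=30
R4=200+4=204
R6=8-1=7
CMP R6, 1  (cmp 7,1)
JGT L2: taken
R1=M[204]=-7
R1=(-7)|2=-5
R4=204+4=208
R6=7-1=6
CMP R6, 1  (cmp 6,1)
JGT L2: taken
R1=M[208]=11
R1=11|2=11
R4=208+4=212
R6=6-1=5
CMP R6, 1  (cmp 5,1)
JGT L2: taken
R1=M[212]=28
R1=28|2=30
R4=212+4=216
R6=5-1=4
CMP R6, 1  (cmp 4,1)
JGT L2: taken
R1=M[216]=5
R1=5|2=7
R4=216+4=220
R6=4-1=3
CMP R6, 1  (cmp 3,1)
JGT L2: taken
R1=M[220]=-2
R1=(-2)|2=-2
R4=220+4=224
R6=3-1=2
CMP R6, 1  (cmp 2,1)
JGT L2: taken
R1=M[224]=5
R1=5|2=7
R4=224+4=228
R6=2-1=1
CMP R6, 1  (cmp 1,1)
JGT L2: not taken
halt.

228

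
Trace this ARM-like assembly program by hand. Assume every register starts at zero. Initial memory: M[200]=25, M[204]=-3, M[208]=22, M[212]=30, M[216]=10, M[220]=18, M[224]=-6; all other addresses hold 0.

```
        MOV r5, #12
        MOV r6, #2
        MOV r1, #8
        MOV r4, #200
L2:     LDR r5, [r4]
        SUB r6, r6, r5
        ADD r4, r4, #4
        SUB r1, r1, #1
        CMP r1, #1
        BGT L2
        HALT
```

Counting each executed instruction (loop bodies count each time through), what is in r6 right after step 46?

r5=12
r6=2
r1=8
r4=200
r5=M[200]=25
r6=2-25=-23
r4=200+4=204
r1=8-1=7
CMP r1, #1  (cmp 7,1)
BGT L2: taken
r5=M[204]=-3
r6=(-23)-(-3)=-20
r4=204+4=208
r1=7-1=6
CMP r1, #1  (cmp 6,1)
BGT L2: taken
r5=M[208]=22
r6=(-20)-22=-42
r4=208+4=212
r1=6-1=5
CMP r1, #1  (cmp 5,1)
BGT L2: taken
r5=M[212]=30
r6=(-42)-30=-72
r4=212+4=216
r1=5-1=4
CMP r1, #1  (cmp 4,1)
BGT L2: taken
r5=M[216]=10
r6=(-72)-10=-82
r4=216+4=220
r1=4-1=3
CMP r1, #1  (cmp 3,1)
BGT L2: taken
r5=M[220]=18
r6=(-82)-18=-100
r4=220+4=224
r1=3-1=2
CMP r1, #1  (cmp 2,1)
BGT L2: taken
r5=M[224]=-6
r6=(-100)-(-6)=-94
r4=224+4=228
r1=2-1=1
CMP r1, #1  (cmp 1,1)
BGT L2: not taken
After step 46: r6 = -94.

-94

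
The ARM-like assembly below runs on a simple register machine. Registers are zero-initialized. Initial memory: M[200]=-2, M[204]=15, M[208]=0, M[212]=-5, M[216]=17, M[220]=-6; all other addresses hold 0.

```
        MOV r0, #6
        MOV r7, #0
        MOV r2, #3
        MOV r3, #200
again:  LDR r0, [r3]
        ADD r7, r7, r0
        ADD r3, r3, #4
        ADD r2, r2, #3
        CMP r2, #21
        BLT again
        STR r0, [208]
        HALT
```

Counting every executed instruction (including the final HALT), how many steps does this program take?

42

r0=6
r7=0
r2=3
r3=200
r0=M[200]=-2
r7=0+(-2)=-2
r3=200+4=204
r2=3+3=6
CMP r2, #21  (cmp 6,21)
BLT again: taken
r0=M[204]=15
r7=(-2)+15=13
r3=204+4=208
r2=6+3=9
CMP r2, #21  (cmp 9,21)
BLT again: taken
r0=M[208]=0
r7=13+0=13
r3=208+4=212
r2=9+3=12
CMP r2, #21  (cmp 12,21)
BLT again: taken
r0=M[212]=-5
r7=13+(-5)=8
r3=212+4=216
r2=12+3=15
CMP r2, #21  (cmp 15,21)
BLT again: taken
r0=M[216]=17
r7=8+17=25
r3=216+4=220
r2=15+3=18
CMP r2, #21  (cmp 18,21)
BLT again: taken
r0=M[220]=-6
r7=25+(-6)=19
r3=220+4=224
r2=18+3=21
CMP r2, #21  (cmp 21,21)
BLT again: not taken
STR r0, [208] → M[208]=-6
halt.
Total executed instructions: 42.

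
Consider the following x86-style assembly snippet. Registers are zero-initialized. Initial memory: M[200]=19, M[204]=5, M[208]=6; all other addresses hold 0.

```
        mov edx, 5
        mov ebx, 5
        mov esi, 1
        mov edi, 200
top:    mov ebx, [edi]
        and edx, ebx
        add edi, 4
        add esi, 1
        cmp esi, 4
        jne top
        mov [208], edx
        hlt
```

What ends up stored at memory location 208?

mov edx, 5 → edx=5
mov ebx, 5 → ebx=5
mov esi, 1 → esi=1
mov edi, 200 → edi=200
mov ebx, [edi] → ebx=M[200]=19
and edx, ebx → edx=5&19=1
add edi, 4 → edi=200+4=204
add esi, 1 → esi=1+1=2
cmp esi, 4  (cmp 2,4)
jne top: taken
mov ebx, [edi] → ebx=M[204]=5
and edx, ebx → edx=1&5=1
add edi, 4 → edi=204+4=208
add esi, 1 → esi=2+1=3
cmp esi, 4  (cmp 3,4)
jne top: taken
mov ebx, [edi] → ebx=M[208]=6
and edx, ebx → edx=1&6=0
add edi, 4 → edi=208+4=212
add esi, 1 → esi=3+1=4
cmp esi, 4  (cmp 4,4)
jne top: not taken
mov [208], edx → M[208]=0
halt.

0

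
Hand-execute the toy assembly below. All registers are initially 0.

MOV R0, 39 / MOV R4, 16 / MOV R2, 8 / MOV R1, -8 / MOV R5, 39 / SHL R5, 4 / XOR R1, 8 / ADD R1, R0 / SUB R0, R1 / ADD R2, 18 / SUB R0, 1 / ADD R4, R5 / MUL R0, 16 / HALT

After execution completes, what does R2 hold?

26

MOV R0, 39 → R0=39
MOV R4, 16 → R4=16
MOV R2, 8 → R2=8
MOV R1, -8 → R1=-8
MOV R5, 39 → R5=39
SHL R5, 4 → R5=39<<4=624
XOR R1, 8 → R1=(-8)^8=-16
ADD R1, R0 → R1=(-16)+39=23
SUB R0, R1 → R0=39-23=16
ADD R2, 18 → R2=8+18=26
SUB R0, 1 → R0=16-1=15
ADD R4, R5 → R4=16+624=640
MUL R0, 16 → R0=15*16=240
halt.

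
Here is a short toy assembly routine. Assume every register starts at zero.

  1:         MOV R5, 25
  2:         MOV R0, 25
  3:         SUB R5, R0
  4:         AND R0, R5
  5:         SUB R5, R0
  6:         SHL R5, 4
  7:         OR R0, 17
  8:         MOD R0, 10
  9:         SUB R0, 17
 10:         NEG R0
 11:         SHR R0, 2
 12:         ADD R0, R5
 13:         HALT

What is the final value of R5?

0

R5=25
R0=25
R5=25-25=0
R0=25&0=0
R5=0-0=0
R5=0<<4=0
R0=0|17=17
R0=17%10=7
R0=7-17=-10
R0=-(-10)=10
R0=10>>2=2
R0=2+0=2
halt.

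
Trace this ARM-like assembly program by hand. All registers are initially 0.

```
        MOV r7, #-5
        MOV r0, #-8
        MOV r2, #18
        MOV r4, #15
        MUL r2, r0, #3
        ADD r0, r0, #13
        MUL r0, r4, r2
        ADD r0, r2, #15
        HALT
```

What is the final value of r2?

-24

after MOV r7, #-5: r7=-5
after MOV r0, #-8: r0=-8
after MOV r2, #18: r2=18
after MOV r4, #15: r4=15
after MUL r2, r0, #3: r2=(-8)*3=-24
after ADD r0, r0, #13: r0=(-8)+13=5
after MUL r0, r4, r2: r0=15*(-24)=-360
after ADD r0, r2, #15: r0=(-24)+15=-9
halt.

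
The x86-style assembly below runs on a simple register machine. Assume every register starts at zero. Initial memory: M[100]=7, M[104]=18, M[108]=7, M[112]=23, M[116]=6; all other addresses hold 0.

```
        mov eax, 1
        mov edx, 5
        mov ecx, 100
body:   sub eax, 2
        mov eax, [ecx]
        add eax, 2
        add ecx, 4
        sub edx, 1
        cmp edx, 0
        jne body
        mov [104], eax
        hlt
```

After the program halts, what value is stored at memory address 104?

8

mov eax, 1 → eax=1
mov edx, 5 → edx=5
mov ecx, 100 → ecx=100
sub eax, 2 → eax=1-2=-1
mov eax, [ecx] → eax=M[100]=7
add eax, 2 → eax=7+2=9
add ecx, 4 → ecx=100+4=104
sub edx, 1 → edx=5-1=4
cmp edx, 0  (cmp 4,0)
jne body: taken
sub eax, 2 → eax=9-2=7
mov eax, [ecx] → eax=M[104]=18
add eax, 2 → eax=18+2=20
add ecx, 4 → ecx=104+4=108
sub edx, 1 → edx=4-1=3
cmp edx, 0  (cmp 3,0)
jne body: taken
sub eax, 2 → eax=20-2=18
mov eax, [ecx] → eax=M[108]=7
add eax, 2 → eax=7+2=9
add ecx, 4 → ecx=108+4=112
sub edx, 1 → edx=3-1=2
cmp edx, 0  (cmp 2,0)
jne body: taken
sub eax, 2 → eax=9-2=7
mov eax, [ecx] → eax=M[112]=23
add eax, 2 → eax=23+2=25
add ecx, 4 → ecx=112+4=116
sub edx, 1 → edx=2-1=1
cmp edx, 0  (cmp 1,0)
jne body: taken
sub eax, 2 → eax=25-2=23
mov eax, [ecx] → eax=M[116]=6
add eax, 2 → eax=6+2=8
add ecx, 4 → ecx=116+4=120
sub edx, 1 → edx=1-1=0
cmp edx, 0  (cmp 0,0)
jne body: not taken
mov [104], eax → M[104]=8
halt.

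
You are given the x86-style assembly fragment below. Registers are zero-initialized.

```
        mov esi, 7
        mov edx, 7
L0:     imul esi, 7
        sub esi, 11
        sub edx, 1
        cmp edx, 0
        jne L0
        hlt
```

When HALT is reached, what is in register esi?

4254974

mov esi, 7 → esi=7
mov edx, 7 → edx=7
imul esi, 7 → esi=7*7=49
sub esi, 11 → esi=49-11=38
sub edx, 1 → edx=7-1=6
cmp edx, 0  (cmp 6,0)
jne L0: taken
imul esi, 7 → esi=38*7=266
sub esi, 11 → esi=266-11=255
sub edx, 1 → edx=6-1=5
cmp edx, 0  (cmp 5,0)
jne L0: taken
imul esi, 7 → esi=255*7=1785
sub esi, 11 → esi=1785-11=1774
sub edx, 1 → edx=5-1=4
cmp edx, 0  (cmp 4,0)
jne L0: taken
imul esi, 7 → esi=1774*7=12418
sub esi, 11 → esi=12418-11=12407
sub edx, 1 → edx=4-1=3
cmp edx, 0  (cmp 3,0)
jne L0: taken
imul esi, 7 → esi=12407*7=86849
sub esi, 11 → esi=86849-11=86838
sub edx, 1 → edx=3-1=2
cmp edx, 0  (cmp 2,0)
jne L0: taken
imul esi, 7 → esi=86838*7=607866
sub esi, 11 → esi=607866-11=607855
sub edx, 1 → edx=2-1=1
cmp edx, 0  (cmp 1,0)
jne L0: taken
imul esi, 7 → esi=607855*7=4254985
sub esi, 11 → esi=4254985-11=4254974
sub edx, 1 → edx=1-1=0
cmp edx, 0  (cmp 0,0)
jne L0: not taken
halt.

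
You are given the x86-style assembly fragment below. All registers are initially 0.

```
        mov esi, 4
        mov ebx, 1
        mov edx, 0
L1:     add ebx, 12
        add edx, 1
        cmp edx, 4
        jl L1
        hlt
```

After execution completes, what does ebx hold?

after mov esi, 4: esi=4
after mov ebx, 1: ebx=1
after mov edx, 0: edx=0
after add ebx, 12: ebx=1+12=13
after add edx, 1: edx=0+1=1
cmp edx, 4  (cmp 1,4)
jl L1: taken
after add ebx, 12: ebx=13+12=25
after add edx, 1: edx=1+1=2
cmp edx, 4  (cmp 2,4)
jl L1: taken
after add ebx, 12: ebx=25+12=37
after add edx, 1: edx=2+1=3
cmp edx, 4  (cmp 3,4)
jl L1: taken
after add ebx, 12: ebx=37+12=49
after add edx, 1: edx=3+1=4
cmp edx, 4  (cmp 4,4)
jl L1: not taken
halt.

49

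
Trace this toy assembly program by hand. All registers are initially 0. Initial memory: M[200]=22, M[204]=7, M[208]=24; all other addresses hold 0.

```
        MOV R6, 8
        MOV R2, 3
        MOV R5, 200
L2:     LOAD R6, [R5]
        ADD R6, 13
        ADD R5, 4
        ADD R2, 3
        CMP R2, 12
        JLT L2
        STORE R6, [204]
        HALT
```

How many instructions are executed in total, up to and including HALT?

R6=8
R2=3
R5=200
R6=M[200]=22
R6=22+13=35
R5=200+4=204
R2=3+3=6
CMP R2, 12  (cmp 6,12)
JLT L2: taken
R6=M[204]=7
R6=7+13=20
R5=204+4=208
R2=6+3=9
CMP R2, 12  (cmp 9,12)
JLT L2: taken
R6=M[208]=24
R6=24+13=37
R5=208+4=212
R2=9+3=12
CMP R2, 12  (cmp 12,12)
JLT L2: not taken
STORE R6, [204] → M[204]=37
halt.
Total executed instructions: 23.

23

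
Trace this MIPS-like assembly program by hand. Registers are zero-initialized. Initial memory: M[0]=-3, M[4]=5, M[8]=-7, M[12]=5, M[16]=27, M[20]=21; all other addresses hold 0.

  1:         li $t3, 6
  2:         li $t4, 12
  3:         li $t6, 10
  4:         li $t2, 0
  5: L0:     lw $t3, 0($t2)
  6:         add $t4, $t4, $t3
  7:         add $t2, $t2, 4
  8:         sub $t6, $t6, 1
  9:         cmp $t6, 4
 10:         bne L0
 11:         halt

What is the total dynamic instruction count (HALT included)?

41

$t3=6
$t4=12
$t6=10
$t2=0
$t3=M[0]=-3
$t4=12+(-3)=9
$t2=0+4=4
$t6=10-1=9
cmp $t6, 4  (cmp 9,4)
bne L0: taken
$t3=M[4]=5
$t4=9+5=14
$t2=4+4=8
$t6=9-1=8
cmp $t6, 4  (cmp 8,4)
bne L0: taken
$t3=M[8]=-7
$t4=14+(-7)=7
$t2=8+4=12
$t6=8-1=7
cmp $t6, 4  (cmp 7,4)
bne L0: taken
$t3=M[12]=5
$t4=7+5=12
$t2=12+4=16
$t6=7-1=6
cmp $t6, 4  (cmp 6,4)
bne L0: taken
$t3=M[16]=27
$t4=12+27=39
$t2=16+4=20
$t6=6-1=5
cmp $t6, 4  (cmp 5,4)
bne L0: taken
$t3=M[20]=21
$t4=39+21=60
$t2=20+4=24
$t6=5-1=4
cmp $t6, 4  (cmp 4,4)
bne L0: not taken
halt.
Total executed instructions: 41.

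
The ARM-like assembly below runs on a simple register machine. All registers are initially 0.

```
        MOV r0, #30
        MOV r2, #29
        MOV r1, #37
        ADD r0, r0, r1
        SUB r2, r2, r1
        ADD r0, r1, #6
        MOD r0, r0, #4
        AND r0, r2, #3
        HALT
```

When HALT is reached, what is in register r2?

-8

MOV r0, #30 → r0=30
MOV r2, #29 → r2=29
MOV r1, #37 → r1=37
ADD r0, r0, r1 → r0=30+37=67
SUB r2, r2, r1 → r2=29-37=-8
ADD r0, r1, #6 → r0=37+6=43
MOD r0, r0, #4 → r0=43%4=3
AND r0, r2, #3 → r0=(-8)&3=0
halt.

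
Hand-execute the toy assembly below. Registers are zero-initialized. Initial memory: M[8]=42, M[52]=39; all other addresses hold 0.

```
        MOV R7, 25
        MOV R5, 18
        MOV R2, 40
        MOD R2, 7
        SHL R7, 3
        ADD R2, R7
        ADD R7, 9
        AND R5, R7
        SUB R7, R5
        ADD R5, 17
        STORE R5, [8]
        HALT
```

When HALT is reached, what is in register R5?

MOV R7, 25 → R7=25
MOV R5, 18 → R5=18
MOV R2, 40 → R2=40
MOD R2, 7 → R2=40%7=5
SHL R7, 3 → R7=25<<3=200
ADD R2, R7 → R2=5+200=205
ADD R7, 9 → R7=200+9=209
AND R5, R7 → R5=18&209=16
SUB R7, R5 → R7=209-16=193
ADD R5, 17 → R5=16+17=33
STORE R5, [8] → M[8]=33
halt.

33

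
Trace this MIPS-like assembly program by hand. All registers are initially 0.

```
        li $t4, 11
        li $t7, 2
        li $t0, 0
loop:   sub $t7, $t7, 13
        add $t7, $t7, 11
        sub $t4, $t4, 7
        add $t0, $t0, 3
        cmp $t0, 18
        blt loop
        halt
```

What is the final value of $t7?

-10

after li $t4, 11: $t4=11
after li $t7, 2: $t7=2
after li $t0, 0: $t0=0
after sub $t7, $t7, 13: $t7=2-13=-11
after add $t7, $t7, 11: $t7=(-11)+11=0
after sub $t4, $t4, 7: $t4=11-7=4
after add $t0, $t0, 3: $t0=0+3=3
cmp $t0, 18  (cmp 3,18)
blt loop: taken
after sub $t7, $t7, 13: $t7=0-13=-13
after add $t7, $t7, 11: $t7=(-13)+11=-2
after sub $t4, $t4, 7: $t4=4-7=-3
after add $t0, $t0, 3: $t0=3+3=6
cmp $t0, 18  (cmp 6,18)
blt loop: taken
after sub $t7, $t7, 13: $t7=(-2)-13=-15
after add $t7, $t7, 11: $t7=(-15)+11=-4
after sub $t4, $t4, 7: $t4=(-3)-7=-10
after add $t0, $t0, 3: $t0=6+3=9
cmp $t0, 18  (cmp 9,18)
blt loop: taken
after sub $t7, $t7, 13: $t7=(-4)-13=-17
after add $t7, $t7, 11: $t7=(-17)+11=-6
after sub $t4, $t4, 7: $t4=(-10)-7=-17
after add $t0, $t0, 3: $t0=9+3=12
cmp $t0, 18  (cmp 12,18)
blt loop: taken
after sub $t7, $t7, 13: $t7=(-6)-13=-19
after add $t7, $t7, 11: $t7=(-19)+11=-8
after sub $t4, $t4, 7: $t4=(-17)-7=-24
after add $t0, $t0, 3: $t0=12+3=15
cmp $t0, 18  (cmp 15,18)
blt loop: taken
after sub $t7, $t7, 13: $t7=(-8)-13=-21
after add $t7, $t7, 11: $t7=(-21)+11=-10
after sub $t4, $t4, 7: $t4=(-24)-7=-31
after add $t0, $t0, 3: $t0=15+3=18
cmp $t0, 18  (cmp 18,18)
blt loop: not taken
halt.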